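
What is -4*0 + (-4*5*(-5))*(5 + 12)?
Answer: 1700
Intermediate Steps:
-4*0 + (-4*5*(-5))*(5 + 12) = 0 - 20*(-5)*17 = 0 + 100*17 = 0 + 1700 = 1700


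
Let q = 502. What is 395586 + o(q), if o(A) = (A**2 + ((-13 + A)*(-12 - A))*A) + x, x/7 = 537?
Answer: -125524343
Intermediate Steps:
x = 3759 (x = 7*537 = 3759)
o(A) = 3759 + A**2 + A*(-13 + A)*(-12 - A) (o(A) = (A**2 + ((-13 + A)*(-12 - A))*A) + 3759 = (A**2 + A*(-13 + A)*(-12 - A)) + 3759 = 3759 + A**2 + A*(-13 + A)*(-12 - A))
395586 + o(q) = 395586 + (3759 - 1*502**3 + 2*502**2 + 156*502) = 395586 + (3759 - 1*126506008 + 2*252004 + 78312) = 395586 + (3759 - 126506008 + 504008 + 78312) = 395586 - 125919929 = -125524343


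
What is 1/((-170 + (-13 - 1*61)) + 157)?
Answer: -1/87 ≈ -0.011494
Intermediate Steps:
1/((-170 + (-13 - 1*61)) + 157) = 1/((-170 + (-13 - 61)) + 157) = 1/((-170 - 74) + 157) = 1/(-244 + 157) = 1/(-87) = -1/87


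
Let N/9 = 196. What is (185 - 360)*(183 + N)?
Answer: -340725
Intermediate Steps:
N = 1764 (N = 9*196 = 1764)
(185 - 360)*(183 + N) = (185 - 360)*(183 + 1764) = -175*1947 = -340725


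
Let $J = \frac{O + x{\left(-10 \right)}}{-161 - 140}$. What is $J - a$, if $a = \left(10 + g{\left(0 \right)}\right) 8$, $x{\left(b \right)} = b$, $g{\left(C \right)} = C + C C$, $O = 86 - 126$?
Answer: $- \frac{24030}{301} \approx -79.834$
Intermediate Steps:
$O = -40$ ($O = 86 - 126 = -40$)
$g{\left(C \right)} = C + C^{2}$
$J = \frac{50}{301}$ ($J = \frac{-40 - 10}{-161 - 140} = - \frac{50}{-301} = \left(-50\right) \left(- \frac{1}{301}\right) = \frac{50}{301} \approx 0.16611$)
$a = 80$ ($a = \left(10 + 0 \left(1 + 0\right)\right) 8 = \left(10 + 0 \cdot 1\right) 8 = \left(10 + 0\right) 8 = 10 \cdot 8 = 80$)
$J - a = \frac{50}{301} - 80 = - \frac{24030}{301}$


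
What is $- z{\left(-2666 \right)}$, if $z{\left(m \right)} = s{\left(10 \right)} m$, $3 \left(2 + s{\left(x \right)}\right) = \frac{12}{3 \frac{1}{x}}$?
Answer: $\frac{90644}{3} \approx 30215.0$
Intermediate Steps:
$s{\left(x \right)} = -2 + \frac{4 x}{3}$ ($s{\left(x \right)} = -2 + \frac{12 \frac{1}{3 \frac{1}{x}}}{3} = -2 + \frac{12 \frac{x}{3}}{3} = -2 + \frac{4 x}{3}$)
$z{\left(m \right)} = \frac{34 m}{3}$ ($z{\left(m \right)} = \left(-2 + \frac{4}{3} \cdot 10\right) m = \left(-2 + \frac{40}{3}\right) m = \frac{34 m}{3}$)
$- z{\left(-2666 \right)} = - \frac{34 \left(-2666\right)}{3} = \left(-1\right) \left(- \frac{90644}{3}\right) = \frac{90644}{3}$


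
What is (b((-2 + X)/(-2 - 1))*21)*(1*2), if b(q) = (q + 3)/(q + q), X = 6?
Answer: -105/4 ≈ -26.250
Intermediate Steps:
b(q) = (3 + q)/(2*q) (b(q) = (3 + q)/((2*q)) = (3 + q)*(1/(2*q)) = (3 + q)/(2*q))
(b((-2 + X)/(-2 - 1))*21)*(1*2) = (((3 + (-2 + 6)/(-2 - 1))/(2*(((-2 + 6)/(-2 - 1)))))*21)*(1*2) = (((3 + 4/(-3))/(2*((4/(-3)))))*21)*2 = (((3 + 4*(-⅓))/(2*((4*(-⅓)))))*21)*2 = (((3 - 4/3)/(2*(-4/3)))*21)*2 = (((½)*(-¾)*(5/3))*21)*2 = -5/8*21*2 = -105/8*2 = -105/4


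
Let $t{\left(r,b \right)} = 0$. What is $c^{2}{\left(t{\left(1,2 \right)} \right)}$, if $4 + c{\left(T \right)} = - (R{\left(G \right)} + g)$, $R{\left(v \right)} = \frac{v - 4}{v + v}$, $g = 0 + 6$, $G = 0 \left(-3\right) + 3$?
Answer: $\frac{3481}{36} \approx 96.694$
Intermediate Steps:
$G = 3$ ($G = 0 + 3 = 3$)
$g = 6$
$R{\left(v \right)} = \frac{-4 + v}{2 v}$
$c{\left(T \right)} = - \frac{59}{6}$ ($c{\left(T \right)} = -4 - \left(\frac{-4 + 3}{2 \cdot 3} + 6\right) = -4 - \left(\frac{1}{2} \cdot \frac{1}{3} \left(-1\right) + 6\right) = -4 - \left(- \frac{1}{6} + 6\right) = -4 - \frac{35}{6} = - \frac{59}{6}$)
$c^{2}{\left(t{\left(1,2 \right)} \right)} = \left(- \frac{59}{6}\right)^{2} = \frac{3481}{36}$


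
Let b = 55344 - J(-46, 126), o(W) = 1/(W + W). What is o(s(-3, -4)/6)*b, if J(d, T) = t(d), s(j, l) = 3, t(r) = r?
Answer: 55390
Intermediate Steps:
o(W) = 1/(2*W)
J(d, T) = d
b = 55390 (b = 55344 - 1*(-46) = 55344 + 46 = 55390)
o(s(-3, -4)/6)*b = (1/(2*((3/6))))*55390 = (1/(2*((3*(1/6)))))*55390 = (1/(2*(1/2)))*55390 = ((1/2)*2)*55390 = 1*55390 = 55390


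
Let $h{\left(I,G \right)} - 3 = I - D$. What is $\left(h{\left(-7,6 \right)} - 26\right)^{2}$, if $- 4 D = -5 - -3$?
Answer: $\frac{3721}{4} \approx 930.25$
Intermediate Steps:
$D = \frac{1}{2}$ ($D = - \frac{-5 - -3}{4} = - \frac{-5 + 3}{4} = \left(- \frac{1}{4}\right) \left(-2\right) = \frac{1}{2} \approx 0.5$)
$h{\left(I,G \right)} = \frac{5}{2} + I$ ($h{\left(I,G \right)} = 3 + \left(I - \frac{1}{2}\right) = 3 + \left(- \frac{1}{2} + I\right) = \frac{5}{2} + I$)
$\left(h{\left(-7,6 \right)} - 26\right)^{2} = \left(\left(\frac{5}{2} - 7\right) - 26\right)^{2} = \left(- \frac{9}{2} - 26\right)^{2} = \left(- \frac{61}{2}\right)^{2} = \frac{3721}{4}$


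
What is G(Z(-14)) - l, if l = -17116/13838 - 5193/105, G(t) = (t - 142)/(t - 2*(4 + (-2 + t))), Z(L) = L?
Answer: 154519/4403 ≈ 35.094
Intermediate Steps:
G(t) = (-142 + t)/(-4 - t) (G(t) = (-142 + t)/(t - 2*(2 + t)) = (-142 + t)/(t + (-4 - 2*t)) = (-142 + t)/(-4 - t))
l = -1116029/22015 (l = -17116*1/13838 - 5193*1/105 = -778/629 - 1731/35 = -1116029/22015 ≈ -50.694)
G(Z(-14)) - l = (142 - 1*(-14))/(4 - 14) - 1*(-1116029/22015) = (142 + 14)/(-10) + 1116029/22015 = -1/10*156 + 1116029/22015 = -78/5 + 1116029/22015 = 154519/4403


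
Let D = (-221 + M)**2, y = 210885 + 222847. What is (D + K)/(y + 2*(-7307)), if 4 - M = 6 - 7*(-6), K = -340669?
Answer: -45074/69853 ≈ -0.64527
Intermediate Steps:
y = 433732
M = -44 (M = 4 - (6 - 7*(-6)) = 4 - (6 + 42) = 4 - 1*48 = 4 - 48 = -44)
D = 70225 (D = (-221 - 44)**2 = (-265)**2 = 70225)
(D + K)/(y + 2*(-7307)) = (70225 - 340669)/(433732 + 2*(-7307)) = -270444/(433732 - 14614) = -270444/419118 = -270444*1/419118 = -45074/69853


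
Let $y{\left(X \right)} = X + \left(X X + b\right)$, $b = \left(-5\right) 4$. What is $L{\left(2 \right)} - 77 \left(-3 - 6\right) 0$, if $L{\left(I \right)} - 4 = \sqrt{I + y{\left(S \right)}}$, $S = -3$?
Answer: $4 + 2 i \sqrt{3} \approx 4.0 + 3.4641 i$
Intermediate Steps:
$b = -20$
$y{\left(X \right)} = -20 + X + X^{2}$ ($y{\left(X \right)} = X + \left(X X - 20\right) = X + \left(X^{2} - 20\right) = X + \left(-20 + X^{2}\right) = -20 + X + X^{2}$)
$L{\left(I \right)} = 4 + \sqrt{-14 + I}$ ($L{\left(I \right)} = 4 + \sqrt{I - \left(23 - 9\right)} = 4 + \sqrt{I - 14} = 4 + \sqrt{-14 + I}$)
$L{\left(2 \right)} - 77 \left(-3 - 6\right) 0 = \left(4 + \sqrt{-14 + 2}\right) - 77 \left(-3 - 6\right) 0 = \left(4 + \sqrt{-12}\right) - 77 \left(\left(-9\right) 0\right) = \left(4 + 2 i \sqrt{3}\right) - 0 = \left(4 + 2 i \sqrt{3}\right) + 0 = 4 + 2 i \sqrt{3}$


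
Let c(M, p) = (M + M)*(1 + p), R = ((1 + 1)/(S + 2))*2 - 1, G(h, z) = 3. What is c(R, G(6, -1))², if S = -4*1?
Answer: 576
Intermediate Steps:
S = -4
R = -3 (R = ((1 + 1)/(-4 + 2))*2 - 1 = (2/(-2))*2 - 1 = (2*(-½))*2 - 1 = -1*2 - 1 = -2 - 1 = -3)
c(M, p) = 2*M*(1 + p) (c(M, p) = (2*M)*(1 + p) = 2*M*(1 + p))
c(R, G(6, -1))² = (2*(-3)*(1 + 3))² = (2*(-3)*4)² = (-24)² = 576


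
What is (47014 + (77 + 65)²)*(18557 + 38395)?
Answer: 3825921456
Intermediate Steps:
(47014 + (77 + 65)²)*(18557 + 38395) = (47014 + 142²)*56952 = (47014 + 20164)*56952 = 67178*56952 = 3825921456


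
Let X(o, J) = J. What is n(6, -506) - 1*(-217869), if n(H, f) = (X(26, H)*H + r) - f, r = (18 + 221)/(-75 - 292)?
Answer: 80156598/367 ≈ 2.1841e+5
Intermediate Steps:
r = -239/367 (r = 239/(-367) = 239*(-1/367) = -239/367 ≈ -0.65123)
n(H, f) = -239/367 + H² - f (n(H, f) = (H*H - 239/367) - f = (H² - 239/367) - f = (-239/367 + H²) - f = -239/367 + H² - f)
n(6, -506) - 1*(-217869) = (-239/367 + 6² - 1*(-506)) - 1*(-217869) = (-239/367 + 36 + 506) + 217869 = 198675/367 + 217869 = 80156598/367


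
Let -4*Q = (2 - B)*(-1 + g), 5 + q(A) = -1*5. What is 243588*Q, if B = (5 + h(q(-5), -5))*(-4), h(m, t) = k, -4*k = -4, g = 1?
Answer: 0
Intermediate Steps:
q(A) = -10 (q(A) = -5 - 1*5 = -5 - 5 = -10)
k = 1 (k = -¼*(-4) = 1)
h(m, t) = 1
B = -24 (B = (5 + 1)*(-4) = 6*(-4) = -24)
Q = 0 (Q = -(2 - 1*(-24))*(-1 + 1)/4 = -(2 + 24)*0/4 = -13*0/2 = -¼*0 = 0)
243588*Q = 243588*0 = 0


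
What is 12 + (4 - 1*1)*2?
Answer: 18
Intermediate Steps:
12 + (4 - 1*1)*2 = 12 + (4 - 1)*2 = 12 + 3*2 = 12 + 6 = 18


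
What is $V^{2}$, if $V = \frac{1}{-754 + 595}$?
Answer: $\frac{1}{25281} \approx 3.9555 \cdot 10^{-5}$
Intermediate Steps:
$V = - \frac{1}{159}$ ($V = \frac{1}{-159} = - \frac{1}{159} \approx -0.0062893$)
$V^{2} = \left(- \frac{1}{159}\right)^{2} = \frac{1}{25281}$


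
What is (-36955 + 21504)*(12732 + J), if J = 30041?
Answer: -660885623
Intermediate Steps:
(-36955 + 21504)*(12732 + J) = (-36955 + 21504)*(12732 + 30041) = -15451*42773 = -660885623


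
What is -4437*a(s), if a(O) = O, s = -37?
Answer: 164169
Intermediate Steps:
-4437*a(s) = -4437*(-37) = 164169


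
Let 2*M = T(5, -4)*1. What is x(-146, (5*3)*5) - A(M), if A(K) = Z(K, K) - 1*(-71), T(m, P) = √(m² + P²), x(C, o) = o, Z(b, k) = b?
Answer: 4 - √41/2 ≈ 0.79844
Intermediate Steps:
T(m, P) = √(P² + m²)
M = √41/2 (M = (√((-4)² + 5²)*1)/2 = (√(16 + 25)*1)/2 = (√41*1)/2 = √41/2 ≈ 3.2016)
A(K) = 71 + K (A(K) = K - 1*(-71) = K + 71 = 71 + K)
x(-146, (5*3)*5) - A(M) = (5*3)*5 - (71 + √41/2) = 15*5 + (-71 - √41/2) = 75 + (-71 - √41/2) = 4 - √41/2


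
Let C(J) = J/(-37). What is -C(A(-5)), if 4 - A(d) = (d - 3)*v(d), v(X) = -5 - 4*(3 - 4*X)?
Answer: -772/37 ≈ -20.865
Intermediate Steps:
v(X) = -17 + 16*X (v(X) = -5 + (-12 + 16*X) = -17 + 16*X)
A(d) = 4 - (-17 + 16*d)*(-3 + d) (A(d) = 4 - (d - 3)*(-17 + 16*d) = 4 - (-3 + d)*(-17 + 16*d) = 4 - (-17 + 16*d)*(-3 + d))
C(J) = -J/37 (C(J) = J*(-1/37) = -J/37)
-C(A(-5)) = -(-1)*(-47 - 16*(-5)² + 65*(-5))/37 = -(-1)*(-47 - 16*25 - 325)/37 = -(-1)*(-47 - 400 - 325)/37 = -(-1)*(-772)/37 = -1*772/37 = -772/37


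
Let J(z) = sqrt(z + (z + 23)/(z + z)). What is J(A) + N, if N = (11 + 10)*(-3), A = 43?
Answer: -63 + sqrt(80926)/43 ≈ -56.384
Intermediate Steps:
N = -63 (N = 21*(-3) = -63)
J(z) = sqrt(z + (23 + z)/(2*z)) (J(z) = sqrt(z + (23 + z)/((2*z))) = sqrt(z + (23 + z)*(1/(2*z))) = sqrt(z + (23 + z)/(2*z)))
J(A) + N = sqrt(2 + 4*43 + 46/43)/2 - 63 = sqrt(2 + 172 + 46*(1/43))/2 - 63 = sqrt(2 + 172 + 46/43)/2 - 63 = sqrt(7528/43)/2 - 63 = (2*sqrt(80926)/43)/2 - 63 = sqrt(80926)/43 - 63 = -63 + sqrt(80926)/43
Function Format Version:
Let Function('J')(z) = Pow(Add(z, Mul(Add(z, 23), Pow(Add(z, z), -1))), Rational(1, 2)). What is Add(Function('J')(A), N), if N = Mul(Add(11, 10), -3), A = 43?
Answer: Add(-63, Mul(Rational(1, 43), Pow(80926, Rational(1, 2)))) ≈ -56.384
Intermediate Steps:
N = -63 (N = Mul(21, -3) = -63)
Function('J')(z) = Pow(Add(z, Mul(Rational(1, 2), Pow(z, -1), Add(23, z))), Rational(1, 2)) (Function('J')(z) = Pow(Add(z, Mul(Add(23, z), Pow(Mul(2, z), -1))), Rational(1, 2)) = Pow(Add(z, Mul(Add(23, z), Mul(Rational(1, 2), Pow(z, -1)))), Rational(1, 2)) = Pow(Add(z, Mul(Rational(1, 2), Pow(z, -1), Add(23, z))), Rational(1, 2)))
Add(Function('J')(A), N) = Add(Mul(Rational(1, 2), Pow(Add(2, Mul(4, 43), Mul(46, Pow(43, -1))), Rational(1, 2))), -63) = Add(Mul(Rational(1, 2), Pow(Add(2, 172, Mul(46, Rational(1, 43))), Rational(1, 2))), -63) = Add(Mul(Rational(1, 2), Pow(Add(2, 172, Rational(46, 43)), Rational(1, 2))), -63) = Add(Mul(Rational(1, 2), Pow(Rational(7528, 43), Rational(1, 2))), -63) = Add(Mul(Rational(1, 2), Mul(Rational(2, 43), Pow(80926, Rational(1, 2)))), -63) = Add(Mul(Rational(1, 43), Pow(80926, Rational(1, 2))), -63) = Add(-63, Mul(Rational(1, 43), Pow(80926, Rational(1, 2))))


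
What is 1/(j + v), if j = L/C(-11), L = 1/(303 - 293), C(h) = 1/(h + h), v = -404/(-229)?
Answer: -1145/499 ≈ -2.2946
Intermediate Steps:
v = 404/229 (v = -404*(-1/229) = 404/229 ≈ 1.7642)
C(h) = 1/(2*h)
L = 1/10 ≈ 0.10000
j = -11/5 (j = 1/(10*(((1/2)/(-11)))) = 1/(10*(((1/2)*(-1/11)))) = 1/(10*(-1/22)) = (1/10)*(-22) = -11/5 ≈ -2.2000)
1/(j + v) = 1/(-11/5 + 404/229) = 1/(-499/1145) = -1145/499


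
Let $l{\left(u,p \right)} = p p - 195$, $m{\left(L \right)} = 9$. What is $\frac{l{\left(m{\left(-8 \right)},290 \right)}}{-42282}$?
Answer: $- \frac{83905}{42282} \approx -1.9844$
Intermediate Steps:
$l{\left(u,p \right)} = -195 + p^{2}$ ($l{\left(u,p \right)} = p^{2} - 195 = -195 + p^{2}$)
$\frac{l{\left(m{\left(-8 \right)},290 \right)}}{-42282} = \frac{-195 + 290^{2}}{-42282} = \left(-195 + 84100\right) \left(- \frac{1}{42282}\right) = 83905 \left(- \frac{1}{42282}\right) = - \frac{83905}{42282}$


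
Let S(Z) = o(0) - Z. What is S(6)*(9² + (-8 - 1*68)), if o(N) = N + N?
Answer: -30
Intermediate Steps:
o(N) = 2*N
S(Z) = -Z (S(Z) = 2*0 - Z = 0 - Z = -Z)
S(6)*(9² + (-8 - 1*68)) = (-1*6)*(9² + (-8 - 1*68)) = -6*(81 + (-8 - 68)) = -6*(81 - 76) = -6*5 = -30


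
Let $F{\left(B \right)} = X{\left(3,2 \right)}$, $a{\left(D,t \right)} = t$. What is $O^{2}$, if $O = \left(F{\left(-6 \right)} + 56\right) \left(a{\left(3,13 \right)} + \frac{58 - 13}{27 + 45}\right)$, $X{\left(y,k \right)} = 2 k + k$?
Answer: $\frac{11417641}{16} \approx 7.136 \cdot 10^{5}$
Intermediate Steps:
$X{\left(y,k \right)} = 3 k$
$F{\left(B \right)} = 6$ ($F{\left(B \right)} = 3 \cdot 2 = 6$)
$O = \frac{3379}{4}$ ($O = \left(6 + 56\right) \left(13 + \frac{58 - 13}{27 + 45}\right) = 62 \left(13 + \frac{45}{72}\right) = 62 \left(13 + 45 \cdot \frac{1}{72}\right) = 62 \left(13 + \frac{5}{8}\right) = 62 \cdot \frac{109}{8} = \frac{3379}{4} \approx 844.75$)
$O^{2} = \left(\frac{3379}{4}\right)^{2} = \frac{11417641}{16}$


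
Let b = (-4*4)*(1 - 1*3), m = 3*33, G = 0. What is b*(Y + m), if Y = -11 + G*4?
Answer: 2816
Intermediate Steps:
Y = -11 (Y = -11 + 0*4 = -11 + 0 = -11)
m = 99
b = 32 (b = -16*(1 - 3) = -16*(-2) = 32)
b*(Y + m) = 32*(-11 + 99) = 32*88 = 2816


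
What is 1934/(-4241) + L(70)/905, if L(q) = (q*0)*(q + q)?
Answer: -1934/4241 ≈ -0.45602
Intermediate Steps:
L(q) = 0 (L(q) = 0*(2*q) = 0)
1934/(-4241) + L(70)/905 = 1934/(-4241) + 0/905 = 1934*(-1/4241) + 0*(1/905) = -1934/4241 + 0 = -1934/4241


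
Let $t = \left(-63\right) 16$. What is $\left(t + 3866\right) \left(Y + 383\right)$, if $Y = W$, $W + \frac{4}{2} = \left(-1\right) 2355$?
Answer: $-5641692$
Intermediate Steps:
$t = -1008$
$W = -2357$ ($W = -2 - 2355 = -2357$)
$Y = -2357$
$\left(t + 3866\right) \left(Y + 383\right) = \left(-1008 + 3866\right) \left(-2357 + 383\right) = 2858 \left(-1974\right) = -5641692$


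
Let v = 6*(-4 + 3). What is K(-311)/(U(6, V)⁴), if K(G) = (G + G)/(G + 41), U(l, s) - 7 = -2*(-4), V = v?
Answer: 311/6834375 ≈ 4.5505e-5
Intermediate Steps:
v = -6 (v = 6*(-1) = -6)
V = -6
U(l, s) = 15 (U(l, s) = 7 - 2*(-4) = 7 + 8 = 15)
K(G) = 2*G/(41 + G) (K(G) = (2*G)/(41 + G) = 2*G/(41 + G))
K(-311)/(U(6, V)⁴) = (2*(-311)/(41 - 311))/(15⁴) = (2*(-311)/(-270))/50625 = (2*(-311)*(-1/270))*(1/50625) = (311/135)*(1/50625) = 311/6834375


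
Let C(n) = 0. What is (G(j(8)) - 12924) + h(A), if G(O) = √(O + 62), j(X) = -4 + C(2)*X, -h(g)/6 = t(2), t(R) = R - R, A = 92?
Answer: -12924 + √58 ≈ -12916.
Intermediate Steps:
t(R) = 0
h(g) = 0 (h(g) = -6*0 = 0)
j(X) = -4 (j(X) = -4 + 0*X = -4 + 0 = -4)
G(O) = √(62 + O)
(G(j(8)) - 12924) + h(A) = (√(62 - 4) - 12924) + 0 = (√58 - 12924) + 0 = (-12924 + √58) + 0 = -12924 + √58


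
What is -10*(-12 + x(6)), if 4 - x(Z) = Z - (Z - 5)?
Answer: 130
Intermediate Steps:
x(Z) = -1 (x(Z) = 4 - (Z - (Z - 5)) = 4 - (Z - (-5 + Z)) = 4 - (Z + (5 - Z)) = 4 - 1*5 = 4 - 5 = -1)
-10*(-12 + x(6)) = -10*(-12 - 1) = -10*(-13) = 130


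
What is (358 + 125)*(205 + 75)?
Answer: 135240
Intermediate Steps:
(358 + 125)*(205 + 75) = 483*280 = 135240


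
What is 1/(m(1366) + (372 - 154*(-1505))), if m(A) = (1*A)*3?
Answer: 1/236240 ≈ 4.2330e-6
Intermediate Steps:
m(A) = 3*A (m(A) = A*3 = 3*A)
1/(m(1366) + (372 - 154*(-1505))) = 1/(3*1366 + (372 - 154*(-1505))) = 1/(4098 + (372 + 231770)) = 1/(4098 + 232142) = 1/236240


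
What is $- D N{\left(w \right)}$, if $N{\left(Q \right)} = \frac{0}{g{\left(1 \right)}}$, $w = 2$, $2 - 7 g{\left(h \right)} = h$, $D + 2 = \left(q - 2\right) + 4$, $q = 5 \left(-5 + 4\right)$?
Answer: $0$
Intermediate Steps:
$q = -5$ ($q = 5 \left(-1\right) = -5$)
$D = -5$ ($D = -2 + \left(\left(-5 - 2\right) + 4\right) = -2 + \left(-7 + 4\right) = -2 - 3 = -5$)
$g{\left(h \right)} = \frac{2}{7} - \frac{h}{7}$
$N{\left(Q \right)} = 0$ ($N{\left(Q \right)} = \frac{0}{\frac{2}{7} - \frac{1}{7}} = 0 \frac{1}{\frac{1}{7}} = 0 \cdot 7 = 0$)
$- D N{\left(w \right)} = \left(-1\right) \left(-5\right) 0 = 5 \cdot 0 = 0$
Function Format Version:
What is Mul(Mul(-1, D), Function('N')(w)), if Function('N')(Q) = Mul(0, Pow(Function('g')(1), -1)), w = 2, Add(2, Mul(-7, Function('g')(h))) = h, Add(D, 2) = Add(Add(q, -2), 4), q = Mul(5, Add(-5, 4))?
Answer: 0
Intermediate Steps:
q = -5 (q = Mul(5, -1) = -5)
D = -5 (D = Add(-2, Add(Add(-5, -2), 4)) = Add(-2, Add(-7, 4)) = Add(-2, -3) = -5)
Function('g')(h) = Add(Rational(2, 7), Mul(Rational(-1, 7), h))
Function('N')(Q) = 0 (Function('N')(Q) = Mul(0, Pow(Add(Rational(2, 7), Mul(Rational(-1, 7), 1)), -1)) = Mul(0, Pow(Add(Rational(2, 7), Rational(-1, 7)), -1)) = Mul(0, Pow(Rational(1, 7), -1)) = Mul(0, 7) = 0)
Mul(Mul(-1, D), Function('N')(w)) = Mul(Mul(-1, -5), 0) = Mul(5, 0) = 0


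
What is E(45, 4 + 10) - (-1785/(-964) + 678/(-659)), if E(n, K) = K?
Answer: 8371141/635276 ≈ 13.177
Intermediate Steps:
E(45, 4 + 10) - (-1785/(-964) + 678/(-659)) = (4 + 10) - (-1785/(-964) + 678/(-659)) = 14 - (-1785*(-1/964) + 678*(-1/659)) = 14 - (1785/964 - 678/659) = 14 - 1*522723/635276 = 14 - 522723/635276 = 8371141/635276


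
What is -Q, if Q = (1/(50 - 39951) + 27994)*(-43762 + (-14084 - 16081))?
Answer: 82575615714711/39901 ≈ 2.0695e+9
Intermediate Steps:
Q = -82575615714711/39901 (Q = (1/(-39901) + 27994)*(-43762 - 30165) = (-1/39901 + 27994)*(-73927) = (1116988593/39901)*(-73927) = -82575615714711/39901 ≈ -2.0695e+9)
-Q = -1*(-82575615714711/39901) = 82575615714711/39901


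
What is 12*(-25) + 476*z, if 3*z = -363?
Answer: -57896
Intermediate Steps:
z = -121 (z = (⅓)*(-363) = -121)
12*(-25) + 476*z = 12*(-25) + 476*(-121) = -300 - 57596 = -57896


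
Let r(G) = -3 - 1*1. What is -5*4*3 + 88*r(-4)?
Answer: -412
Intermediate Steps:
r(G) = -4 (r(G) = -3 - 1 = -4)
-5*4*3 + 88*r(-4) = -5*4*3 + 88*(-4) = -20*3 - 352 = -60 - 352 = -412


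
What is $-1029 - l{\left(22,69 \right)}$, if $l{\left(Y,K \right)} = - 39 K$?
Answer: $1662$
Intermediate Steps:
$-1029 - l{\left(22,69 \right)} = -1029 - \left(-39\right) 69 = -1029 - -2691 = -1029 + 2691 = 1662$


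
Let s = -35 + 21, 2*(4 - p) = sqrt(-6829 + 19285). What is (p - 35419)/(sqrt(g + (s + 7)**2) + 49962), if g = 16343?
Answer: -294900705/416030842 - 24981*sqrt(346)/416030842 + sqrt(354477)/208015421 + 11805*sqrt(4098)/416030842 ≈ -0.70814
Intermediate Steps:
p = 4 - 3*sqrt(346) (p = 4 - sqrt(-6829 + 19285)/2 = 4 - 3*sqrt(346) ≈ -51.803)
s = -14
(p - 35419)/(sqrt(g + (s + 7)**2) + 49962) = ((4 - 3*sqrt(346)) - 35419)/(sqrt(16343 + (-14 + 7)**2) + 49962) = (-35415 - 3*sqrt(346))/(sqrt(16343 + (-7)**2) + 49962) = (-35415 - 3*sqrt(346))/(sqrt(16343 + 49) + 49962) = (-35415 - 3*sqrt(346))/(sqrt(16392) + 49962) = (-35415 - 3*sqrt(346))/(2*sqrt(4098) + 49962) = (-35415 - 3*sqrt(346))/(49962 + 2*sqrt(4098))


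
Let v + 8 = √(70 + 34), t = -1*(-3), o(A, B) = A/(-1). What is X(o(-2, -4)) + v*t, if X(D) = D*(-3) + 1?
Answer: -29 + 6*√26 ≈ 1.5941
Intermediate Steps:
o(A, B) = -A (o(A, B) = A*(-1) = -A)
X(D) = 1 - 3*D (X(D) = -3*D + 1 = 1 - 3*D)
t = 3
v = -8 + 2*√26 (v = -8 + √(70 + 34) = -8 + √104 = -8 + 2*√26 ≈ 2.1980)
X(o(-2, -4)) + v*t = (1 - (-3)*(-2)) + (-8 + 2*√26)*3 = (1 - 3*2) + (-24 + 6*√26) = (1 - 6) + (-24 + 6*√26) = -5 + (-24 + 6*√26) = -29 + 6*√26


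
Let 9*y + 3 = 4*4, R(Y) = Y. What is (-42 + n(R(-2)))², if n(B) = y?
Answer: 133225/81 ≈ 1644.8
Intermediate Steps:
y = 13/9 (y = -⅓ + (4*4)/9 = -⅓ + (⅑)*16 = -⅓ + 16/9 = 13/9 ≈ 1.4444)
n(B) = 13/9
(-42 + n(R(-2)))² = (-42 + 13/9)² = (-365/9)² = 133225/81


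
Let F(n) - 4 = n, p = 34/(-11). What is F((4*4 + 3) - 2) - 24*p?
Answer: 1047/11 ≈ 95.182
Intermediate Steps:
p = -34/11 (p = 34*(-1/11) = -34/11 ≈ -3.0909)
F(n) = 4 + n
F((4*4 + 3) - 2) - 24*p = (4 + ((4*4 + 3) - 2)) - 24*(-34/11) = (4 + ((16 + 3) - 2)) + 816/11 = (4 + (19 - 2)) + 816/11 = (4 + 17) + 816/11 = 21 + 816/11 = 1047/11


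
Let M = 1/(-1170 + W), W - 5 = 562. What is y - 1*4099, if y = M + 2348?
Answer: -1055854/603 ≈ -1751.0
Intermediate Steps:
W = 567 (W = 5 + 562 = 567)
M = -1/603 (M = 1/(-1170 + 567) = 1/(-603) = -1/603 ≈ -0.0016584)
y = 1415843/603 (y = -1/603 + 2348 = 1415843/603 ≈ 2348.0)
y - 1*4099 = 1415843/603 - 1*4099 = 1415843/603 - 4099 = -1055854/603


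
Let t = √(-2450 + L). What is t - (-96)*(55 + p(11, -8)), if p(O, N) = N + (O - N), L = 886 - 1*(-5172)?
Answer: 6336 + 2*√902 ≈ 6396.1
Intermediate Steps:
L = 6058 (L = 886 + 5172 = 6058)
p(O, N) = O
t = 2*√902 (t = √(-2450 + 6058) = √3608 = 2*√902 ≈ 60.067)
t - (-96)*(55 + p(11, -8)) = 2*√902 - (-96)*(55 + 11) = 2*√902 - (-96)*66 = 2*√902 - 1*(-6336) = 2*√902 + 6336 = 6336 + 2*√902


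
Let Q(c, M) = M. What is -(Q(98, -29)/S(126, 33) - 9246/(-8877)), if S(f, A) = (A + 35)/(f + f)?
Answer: 5353699/50303 ≈ 106.43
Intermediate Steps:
S(f, A) = (35 + A)/(2*f) (S(f, A) = (35 + A)/((2*f)) = (35 + A)*(1/(2*f)) = (35 + A)/(2*f))
-(Q(98, -29)/S(126, 33) - 9246/(-8877)) = -(-29*252/(35 + 33) - 9246/(-8877)) = -(-29/((1/2)*(1/126)*68) - 9246*(-1/8877)) = -(-29/17/63 + 3082/2959) = -(-29*63/17 + 3082/2959) = -(-1827/17 + 3082/2959) = -1*(-5353699/50303) = 5353699/50303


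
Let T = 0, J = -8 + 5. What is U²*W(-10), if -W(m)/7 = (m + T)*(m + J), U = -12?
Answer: -131040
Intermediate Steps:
J = -3
W(m) = -7*m*(-3 + m) (W(m) = -7*(m + 0)*(m - 3) = -7*m*(-3 + m))
U²*W(-10) = (-12)²*(7*(-10)*(3 - 1*(-10))) = 144*(7*(-10)*(3 + 10)) = 144*(7*(-10)*13) = 144*(-910) = -131040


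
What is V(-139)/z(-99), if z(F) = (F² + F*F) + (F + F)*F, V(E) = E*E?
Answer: 19321/39204 ≈ 0.49283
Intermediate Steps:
V(E) = E²
z(F) = 4*F² (z(F) = (F² + F²) + (2*F)*F = 2*F² + 2*F² = 4*F²)
V(-139)/z(-99) = (-139)²/((4*(-99)²)) = 19321/((4*9801)) = 19321/39204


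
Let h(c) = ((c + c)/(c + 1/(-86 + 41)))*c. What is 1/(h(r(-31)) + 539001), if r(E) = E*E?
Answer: 21622/11695838067 ≈ 1.8487e-6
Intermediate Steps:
r(E) = E**2
h(c) = 2*c**2/(-1/45 + c) (h(c) = ((2*c)/(c + 1/(-45)))*c = ((2*c)/(c - 1/45))*c = ((2*c)/(-1/45 + c))*c = (2*c/(-1/45 + c))*c = 2*c**2/(-1/45 + c))
1/(h(r(-31)) + 539001) = 1/(90*((-31)**2)**2/(-1 + 45*(-31)**2) + 539001) = 1/(90*961**2/(-1 + 45*961) + 539001) = 1/(90*923521/(-1 + 43245) + 539001) = 1/(90*923521/43244 + 539001) = 1/(90*923521*(1/43244) + 539001) = 1/(41558445/21622 + 539001) = 1/(11695838067/21622) = 21622/11695838067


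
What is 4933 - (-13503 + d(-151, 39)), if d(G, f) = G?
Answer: 18587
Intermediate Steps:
4933 - (-13503 + d(-151, 39)) = 4933 - (-13503 - 151) = 4933 - 1*(-13654) = 4933 + 13654 = 18587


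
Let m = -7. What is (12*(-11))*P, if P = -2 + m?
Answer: 1188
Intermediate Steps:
P = -9 (P = -2 - 7 = -9)
(12*(-11))*P = (12*(-11))*(-9) = -132*(-9) = 1188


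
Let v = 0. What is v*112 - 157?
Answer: -157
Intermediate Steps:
v*112 - 157 = 0*112 - 157 = 0 - 157 = -157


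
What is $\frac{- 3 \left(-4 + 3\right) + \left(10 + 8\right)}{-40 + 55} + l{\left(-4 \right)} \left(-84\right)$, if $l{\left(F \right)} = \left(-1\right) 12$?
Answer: $\frac{5047}{5} \approx 1009.4$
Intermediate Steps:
$l{\left(F \right)} = -12$
$\frac{- 3 \left(-4 + 3\right) + \left(10 + 8\right)}{-40 + 55} + l{\left(-4 \right)} \left(-84\right) = \frac{- 3 \left(-4 + 3\right) + \left(10 + 8\right)}{-40 + 55} - -1008 = \frac{\left(-3\right) \left(-1\right) + 18}{15} + 1008 = \left(3 + 18\right) \frac{1}{15} + 1008 = 21 \cdot \frac{1}{15} + 1008 = \frac{7}{5} + 1008 = \frac{5047}{5}$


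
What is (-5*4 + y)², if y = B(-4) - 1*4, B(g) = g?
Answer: 784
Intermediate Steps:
y = -8 (y = -4 - 1*4 = -4 - 4 = -8)
(-5*4 + y)² = (-5*4 - 8)² = (-20 - 8)² = (-28)² = 784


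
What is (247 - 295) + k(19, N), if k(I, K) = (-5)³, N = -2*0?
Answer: -173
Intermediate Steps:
N = 0
k(I, K) = -125
(247 - 295) + k(19, N) = (247 - 295) - 125 = -48 - 125 = -173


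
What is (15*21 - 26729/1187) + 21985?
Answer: 26443371/1187 ≈ 22277.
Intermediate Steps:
(15*21 - 26729/1187) + 21985 = (315 - 26729*1/1187) + 21985 = (315 - 26729/1187) + 21985 = 347176/1187 + 21985 = 26443371/1187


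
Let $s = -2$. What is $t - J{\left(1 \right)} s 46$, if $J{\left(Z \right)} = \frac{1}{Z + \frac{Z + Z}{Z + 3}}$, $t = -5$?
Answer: $- \frac{920}{3} \approx -306.67$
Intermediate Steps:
$J{\left(Z \right)} = \frac{1}{Z + \frac{2 Z}{3 + Z}}$
$t - J{\left(1 \right)} s 46 = - 5 - \frac{3 + 1}{1 \left(5 + 1\right)} \left(-2\right) 46 = - 5 - \frac{1 \cdot 4}{6} \left(-2\right) 46 = - 5 \left(-1\right) \frac{2}{3} \left(-2\right) 46 = - 5 \left(\left(- \frac{2}{3}\right) \left(-2\right)\right) 46 = \left(-5\right) \frac{4}{3} \cdot 46 = \left(- \frac{20}{3}\right) 46 = - \frac{920}{3}$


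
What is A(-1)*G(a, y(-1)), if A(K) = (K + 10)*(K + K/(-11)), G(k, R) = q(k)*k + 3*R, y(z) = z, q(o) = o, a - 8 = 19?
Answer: -5940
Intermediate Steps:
a = 27 (a = 8 + 19 = 27)
G(k, R) = k² + 3*R (G(k, R) = k*k + 3*R = k² + 3*R)
A(K) = 10*K*(10 + K)/11 (A(K) = (10 + K)*(K + K*(-1/11)) = (10 + K)*(K - K/11) = (10 + K)*(10*K/11) = 10*K*(10 + K)/11)
A(-1)*G(a, y(-1)) = ((10/11)*(-1)*(10 - 1))*(27² + 3*(-1)) = ((10/11)*(-1)*9)*(729 - 3) = -90/11*726 = -5940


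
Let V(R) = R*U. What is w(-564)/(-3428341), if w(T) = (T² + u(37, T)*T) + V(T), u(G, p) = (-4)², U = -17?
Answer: -318660/3428341 ≈ -0.092949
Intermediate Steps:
V(R) = -17*R (V(R) = R*(-17) = -17*R)
u(G, p) = 16
w(T) = T² - T (w(T) = (T² + 16*T) - 17*T = T² - T)
w(-564)/(-3428341) = -564*(-1 - 564)/(-3428341) = -564*(-565)*(-1/3428341) = 318660*(-1/3428341) = -318660/3428341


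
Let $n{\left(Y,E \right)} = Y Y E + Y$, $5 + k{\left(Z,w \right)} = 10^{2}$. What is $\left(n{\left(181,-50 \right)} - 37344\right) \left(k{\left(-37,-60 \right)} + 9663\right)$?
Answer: $-16346728454$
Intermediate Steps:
$k{\left(Z,w \right)} = 95$ ($k{\left(Z,w \right)} = -5 + 10^{2} = -5 + 100 = 95$)
$n{\left(Y,E \right)} = Y + E Y^{2}$ ($n{\left(Y,E \right)} = Y^{2} E + Y = E Y^{2} + Y = Y + E Y^{2}$)
$\left(n{\left(181,-50 \right)} - 37344\right) \left(k{\left(-37,-60 \right)} + 9663\right) = \left(181 \left(1 - 9050\right) - 37344\right) \left(95 + 9663\right) = \left(181 \left(1 - 9050\right) - 37344\right) 9758 = \left(181 \left(-9049\right) - 37344\right) 9758 = \left(-1637869 - 37344\right) 9758 = \left(-1675213\right) 9758 = -16346728454$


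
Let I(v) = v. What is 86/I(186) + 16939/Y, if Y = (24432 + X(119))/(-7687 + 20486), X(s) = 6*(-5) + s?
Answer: 650440796/73563 ≈ 8842.0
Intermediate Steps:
X(s) = -30 + s
Y = 24521/12799 (Y = (24432 + (-30 + 119))/(-7687 + 20486) = (24432 + 89)/12799 = 24521*(1/12799) = 24521/12799 ≈ 1.9159)
86/I(186) + 16939/Y = 86/186 + 16939/(24521/12799) = 86*(1/186) + 16939*(12799/24521) = 43/93 + 216802261/24521 = 650440796/73563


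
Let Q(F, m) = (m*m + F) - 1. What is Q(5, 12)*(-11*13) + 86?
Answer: -21078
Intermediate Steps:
Q(F, m) = -1 + F + m² (Q(F, m) = (m² + F) - 1 = (F + m²) - 1 = -1 + F + m²)
Q(5, 12)*(-11*13) + 86 = (-1 + 5 + 12²)*(-11*13) + 86 = (-1 + 5 + 144)*(-143) + 86 = 148*(-143) + 86 = -21164 + 86 = -21078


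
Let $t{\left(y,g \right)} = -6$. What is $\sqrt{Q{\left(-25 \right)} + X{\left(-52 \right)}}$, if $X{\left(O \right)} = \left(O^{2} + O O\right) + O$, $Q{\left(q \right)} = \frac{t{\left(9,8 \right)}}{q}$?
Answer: $\frac{\sqrt{133906}}{5} \approx 73.186$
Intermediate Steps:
$Q{\left(q \right)} = - \frac{6}{q}$
$X{\left(O \right)} = O + 2 O^{2}$ ($X{\left(O \right)} = \left(O^{2} + O^{2}\right) + O = 2 O^{2} + O = O + 2 O^{2}$)
$\sqrt{Q{\left(-25 \right)} + X{\left(-52 \right)}} = \sqrt{- \frac{6}{-25} - 52 \left(1 + 2 \left(-52\right)\right)} = \sqrt{\left(-6\right) \left(- \frac{1}{25}\right) - 52 \left(1 - 104\right)} = \sqrt{\frac{6}{25} - -5356} = \sqrt{\frac{6}{25} + 5356} = \sqrt{\frac{133906}{25}} = \frac{\sqrt{133906}}{5}$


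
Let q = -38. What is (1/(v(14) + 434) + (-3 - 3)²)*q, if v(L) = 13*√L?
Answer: -18175058/13285 + 247*√14/92995 ≈ -1368.1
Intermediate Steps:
(1/(v(14) + 434) + (-3 - 3)²)*q = (1/(13*√14 + 434) + (-3 - 3)²)*(-38) = (1/(434 + 13*√14) + (-6)²)*(-38) = (1/(434 + 13*√14) + 36)*(-38) = (36 + 1/(434 + 13*√14))*(-38) = -1368 - 38/(434 + 13*√14)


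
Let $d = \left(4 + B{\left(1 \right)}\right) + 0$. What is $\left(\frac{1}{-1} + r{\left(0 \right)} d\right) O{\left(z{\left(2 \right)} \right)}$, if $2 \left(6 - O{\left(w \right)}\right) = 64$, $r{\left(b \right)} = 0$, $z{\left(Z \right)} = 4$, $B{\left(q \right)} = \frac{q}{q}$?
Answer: $26$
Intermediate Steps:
$B{\left(q \right)} = 1$
$d = 5$ ($d = \left(4 + 1\right) + 0 = 5 + 0 = 5$)
$O{\left(w \right)} = -26$ ($O{\left(w \right)} = 6 - 32 = -26$)
$\left(\frac{1}{-1} + r{\left(0 \right)} d\right) O{\left(z{\left(2 \right)} \right)} = \left(\frac{1}{-1} + 0 \cdot 5\right) \left(-26\right) = \left(-1 + 0\right) \left(-26\right) = \left(-1\right) \left(-26\right) = 26$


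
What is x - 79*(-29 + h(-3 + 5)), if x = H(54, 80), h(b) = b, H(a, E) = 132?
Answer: 2265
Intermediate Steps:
x = 132
x - 79*(-29 + h(-3 + 5)) = 132 - 79*(-29 + (-3 + 5)) = 132 - 79*(-29 + 2) = 132 - 79*(-27) = 132 - 1*(-2133) = 132 + 2133 = 2265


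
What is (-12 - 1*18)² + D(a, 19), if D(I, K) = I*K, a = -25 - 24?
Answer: -31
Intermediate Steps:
a = -49
(-12 - 1*18)² + D(a, 19) = (-12 - 1*18)² - 49*19 = (-12 - 18)² - 931 = (-30)² - 931 = 900 - 931 = -31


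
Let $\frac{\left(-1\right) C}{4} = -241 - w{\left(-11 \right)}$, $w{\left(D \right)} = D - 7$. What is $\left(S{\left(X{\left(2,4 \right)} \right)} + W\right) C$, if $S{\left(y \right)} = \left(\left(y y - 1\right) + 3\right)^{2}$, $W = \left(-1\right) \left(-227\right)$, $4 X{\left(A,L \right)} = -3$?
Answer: $\frac{13333839}{64} \approx 2.0834 \cdot 10^{5}$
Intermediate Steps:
$w{\left(D \right)} = -7 + D$ ($w{\left(D \right)} = D - 7 = -7 + D$)
$X{\left(A,L \right)} = - \frac{3}{4}$ ($X{\left(A,L \right)} = \frac{1}{4} \left(-3\right) = - \frac{3}{4}$)
$W = 227$
$C = 892$ ($C = - 4 \left(-241 - \left(-7 - 11\right)\right) = - 4 \left(-241 - -18\right) = - 4 \left(-241 + 18\right) = \left(-4\right) \left(-223\right) = 892$)
$S{\left(y \right)} = \left(2 + y^{2}\right)^{2}$ ($S{\left(y \right)} = \left(\left(y^{2} - 1\right) + 3\right)^{2} = \left(\left(-1 + y^{2}\right) + 3\right)^{2} = \left(2 + y^{2}\right)^{2}$)
$\left(S{\left(X{\left(2,4 \right)} \right)} + W\right) C = \left(\left(2 + \left(- \frac{3}{4}\right)^{2}\right)^{2} + 227\right) 892 = \left(\left(2 + \frac{9}{16}\right)^{2} + 227\right) 892 = \left(\left(\frac{41}{16}\right)^{2} + 227\right) 892 = \left(\frac{1681}{256} + 227\right) 892 = \frac{59793}{256} \cdot 892 = \frac{13333839}{64}$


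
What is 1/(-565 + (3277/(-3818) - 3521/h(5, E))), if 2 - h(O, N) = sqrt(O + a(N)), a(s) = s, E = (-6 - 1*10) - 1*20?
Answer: -55907519974/65750817493609 + 7332293372*I*sqrt(31)/65750817493609 ≈ -0.00085029 + 0.0006209*I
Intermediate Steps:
E = -36 (E = (-6 - 10) - 20 = -16 - 20 = -36)
h(O, N) = 2 - sqrt(N + O) (h(O, N) = 2 - sqrt(O + N) = 2 - sqrt(N + O))
1/(-565 + (3277/(-3818) - 3521/h(5, E))) = 1/(-565 + (3277/(-3818) - 3521/(2 - sqrt(-36 + 5)))) = 1/(-565 + (3277*(-1/3818) - 3521/(2 - sqrt(-31)))) = 1/(-565 + (-3277/3818 - 3521/(2 - I*sqrt(31)))) = 1/(-2160447/3818 - 3521/(2 - I*sqrt(31)))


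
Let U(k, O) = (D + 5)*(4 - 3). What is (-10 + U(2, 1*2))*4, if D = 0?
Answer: -20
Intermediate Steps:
U(k, O) = 5 (U(k, O) = (0 + 5)*(4 - 3) = 5*1 = 5)
(-10 + U(2, 1*2))*4 = (-10 + 5)*4 = -5*4 = -20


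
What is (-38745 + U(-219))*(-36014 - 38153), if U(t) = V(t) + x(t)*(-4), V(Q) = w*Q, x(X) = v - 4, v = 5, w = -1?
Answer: 2857654510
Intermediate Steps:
x(X) = 1 (x(X) = 5 - 4 = 1)
V(Q) = -Q
U(t) = -4 - t (U(t) = -t + 1*(-4) = -t - 4 = -4 - t)
(-38745 + U(-219))*(-36014 - 38153) = (-38745 + (-4 - 1*(-219)))*(-36014 - 38153) = (-38745 + (-4 + 219))*(-74167) = (-38745 + 215)*(-74167) = -38530*(-74167) = 2857654510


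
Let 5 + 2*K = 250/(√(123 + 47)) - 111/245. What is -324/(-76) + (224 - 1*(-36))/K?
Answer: 41453260829/3275723671 + 390162500*√170/172406509 ≈ 42.161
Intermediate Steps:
K = -668/245 + 25*√170/34 (K = -5/2 + (250/(√(123 + 47)) - 111/245)/2 = -5/2 + (250/(√170) - 111*1/245)/2 = -5/2 + (250*(√170/170) - 111/245)/2 = -5/2 + (25*√170/17 - 111/245)/2 = -5/2 + (-111/245 + 25*√170/17)/2 = -5/2 + (-111/490 + 25*√170/34) = -668/245 + 25*√170/34 ≈ 6.8605)
-324/(-76) + (224 - 1*(-36))/K = -324/(-76) + (224 - 1*(-36))/(-668/245 + 25*√170/34) = -324*(-1/76) + (224 + 36)/(-668/245 + 25*√170/34) = 81/19 + 260/(-668/245 + 25*√170/34)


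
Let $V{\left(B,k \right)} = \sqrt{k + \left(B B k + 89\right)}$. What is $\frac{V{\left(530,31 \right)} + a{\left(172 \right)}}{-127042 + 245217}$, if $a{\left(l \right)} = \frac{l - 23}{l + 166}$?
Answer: $\frac{149}{39943150} + \frac{2 \sqrt{2177005}}{118175} \approx 0.024975$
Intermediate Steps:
$V{\left(B,k \right)} = \sqrt{89 + k + k B^{2}}$ ($V{\left(B,k \right)} = \sqrt{k + \left(B^{2} k + 89\right)} = \sqrt{k + \left(k B^{2} + 89\right)} = \sqrt{k + \left(89 + k B^{2}\right)} = \sqrt{89 + k + k B^{2}}$)
$a{\left(l \right)} = \frac{-23 + l}{166 + l}$
$\frac{V{\left(530,31 \right)} + a{\left(172 \right)}}{-127042 + 245217} = \frac{\sqrt{89 + 31 + 31 \cdot 530^{2}} + \frac{-23 + 172}{166 + 172}}{-127042 + 245217} = \frac{\sqrt{89 + 31 + 31 \cdot 280900} + \frac{1}{338} \cdot 149}{118175} = \left(\sqrt{89 + 31 + 8707900} + \frac{1}{338} \cdot 149\right) \frac{1}{118175} = \left(\sqrt{8708020} + \frac{149}{338}\right) \frac{1}{118175} = \left(2 \sqrt{2177005} + \frac{149}{338}\right) \frac{1}{118175} = \left(\frac{149}{338} + 2 \sqrt{2177005}\right) \frac{1}{118175} = \frac{149}{39943150} + \frac{2 \sqrt{2177005}}{118175}$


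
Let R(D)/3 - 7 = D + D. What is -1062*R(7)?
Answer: -66906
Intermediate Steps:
R(D) = 21 + 6*D (R(D) = 21 + 3*(D + D) = 21 + 3*(2*D) = 21 + 6*D)
-1062*R(7) = -1062*(21 + 6*7) = -1062*(21 + 42) = -1062*63 = -66906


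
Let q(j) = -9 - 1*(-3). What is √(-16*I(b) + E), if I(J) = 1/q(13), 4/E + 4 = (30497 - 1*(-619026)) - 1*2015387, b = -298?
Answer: √2798390016933/1024401 ≈ 1.6330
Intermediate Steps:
q(j) = -6 (q(j) = -9 + 3 = -6)
E = -1/341467 (E = 4/(-4 + ((30497 - 1*(-619026)) - 1*2015387)) = 4/(-4 + ((30497 + 619026) - 2015387)) = 4/(-4 + (649523 - 2015387)) = 4/(-4 - 1365864) = 4/(-1365868) = 4*(-1/1365868) = -1/341467 ≈ -2.9285e-6)
I(J) = -⅙ (I(J) = 1/(-6) = -⅙)
√(-16*I(b) + E) = √(-16*(-⅙) - 1/341467) = √(8/3 - 1/341467) = √(2731733/1024401) = √2798390016933/1024401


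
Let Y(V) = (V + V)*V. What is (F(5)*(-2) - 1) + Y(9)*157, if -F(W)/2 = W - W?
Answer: 25433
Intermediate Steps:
F(W) = 0 (F(W) = -2*(W - W) = -2*0 = 0)
Y(V) = 2*V**2 (Y(V) = (2*V)*V = 2*V**2)
(F(5)*(-2) - 1) + Y(9)*157 = (0*(-2) - 1) + (2*9**2)*157 = (0 - 1) + (2*81)*157 = -1 + 162*157 = -1 + 25434 = 25433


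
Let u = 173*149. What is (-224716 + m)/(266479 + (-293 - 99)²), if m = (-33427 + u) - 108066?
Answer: -340432/420143 ≈ -0.81028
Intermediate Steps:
u = 25777
m = -115716 (m = (-33427 + 25777) - 108066 = -7650 - 108066 = -115716)
(-224716 + m)/(266479 + (-293 - 99)²) = (-224716 - 115716)/(266479 + (-293 - 99)²) = -340432/(266479 + (-392)²) = -340432/(266479 + 153664) = -340432/420143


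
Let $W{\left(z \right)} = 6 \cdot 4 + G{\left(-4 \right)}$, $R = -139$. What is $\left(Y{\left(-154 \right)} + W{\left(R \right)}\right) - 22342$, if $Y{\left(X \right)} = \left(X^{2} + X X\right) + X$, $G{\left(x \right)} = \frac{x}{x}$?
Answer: $24961$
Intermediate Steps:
$G{\left(x \right)} = 1$
$Y{\left(X \right)} = X + 2 X^{2}$ ($Y{\left(X \right)} = \left(X^{2} + X^{2}\right) + X = 2 X^{2} + X = X + 2 X^{2}$)
$W{\left(z \right)} = 25$ ($W{\left(z \right)} = 6 \cdot 4 + 1 = 24 + 1 = 25$)
$\left(Y{\left(-154 \right)} + W{\left(R \right)}\right) - 22342 = \left(- 154 \left(1 + 2 \left(-154\right)\right) + 25\right) - 22342 = \left(- 154 \left(1 - 308\right) + 25\right) - 22342 = \left(\left(-154\right) \left(-307\right) + 25\right) - 22342 = \left(47278 + 25\right) - 22342 = 47303 - 22342 = 24961$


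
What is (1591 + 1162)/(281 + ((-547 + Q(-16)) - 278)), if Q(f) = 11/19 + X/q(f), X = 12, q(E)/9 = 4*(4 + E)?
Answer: -1883052/371719 ≈ -5.0658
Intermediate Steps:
q(E) = 144 + 36*E (q(E) = 9*(4*(4 + E)) = 9*(16 + 4*E) = 144 + 36*E)
Q(f) = 11/19 + 12/(144 + 36*f)
(1591 + 1162)/(281 + ((-547 + Q(-16)) - 278)) = (1591 + 1162)/(281 + ((-547 + (151 + 33*(-16))/(57*(4 - 16))) - 278)) = 2753/(281 + ((-547 + (1/57)*(151 - 528)/(-12)) - 278)) = 2753/(281 + ((-547 + (1/57)*(-1/12)*(-377)) - 278)) = 2753/(281 + ((-547 + 377/684) - 278)) = 2753/(281 + (-373771/684 - 278)) = 2753/(281 - 563923/684) = 2753/(-371719/684) = 2753*(-684/371719) = -1883052/371719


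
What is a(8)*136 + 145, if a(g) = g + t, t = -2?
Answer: 961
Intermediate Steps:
a(g) = -2 + g (a(g) = g - 2 = -2 + g)
a(8)*136 + 145 = (-2 + 8)*136 + 145 = 6*136 + 145 = 816 + 145 = 961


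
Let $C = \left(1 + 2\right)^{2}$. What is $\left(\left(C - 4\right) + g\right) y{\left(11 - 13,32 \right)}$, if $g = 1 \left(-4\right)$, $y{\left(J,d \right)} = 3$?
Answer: $3$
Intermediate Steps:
$C = 9$ ($C = 3^{2} = 9$)
$g = -4$
$\left(\left(C - 4\right) + g\right) y{\left(11 - 13,32 \right)} = \left(\left(9 - 4\right) - 4\right) 3 = \left(5 - 4\right) 3 = 1 \cdot 3 = 3$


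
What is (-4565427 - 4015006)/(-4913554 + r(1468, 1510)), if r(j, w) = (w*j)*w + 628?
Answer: -8580433/3342273874 ≈ -0.0025672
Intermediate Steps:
r(j, w) = 628 + j*w**2 (r(j, w) = (j*w)*w + 628 = j*w**2 + 628 = 628 + j*w**2)
(-4565427 - 4015006)/(-4913554 + r(1468, 1510)) = (-4565427 - 4015006)/(-4913554 + (628 + 1468*1510**2)) = -8580433/(-4913554 + (628 + 1468*2280100)) = -8580433/(-4913554 + (628 + 3347186800)) = -8580433/(-4913554 + 3347187428) = -8580433/3342273874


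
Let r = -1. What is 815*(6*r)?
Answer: -4890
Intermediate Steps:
815*(6*r) = 815*(6*(-1)) = 815*(-6) = -4890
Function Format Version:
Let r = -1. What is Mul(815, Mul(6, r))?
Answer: -4890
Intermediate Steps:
Mul(815, Mul(6, r)) = Mul(815, Mul(6, -1)) = Mul(815, -6) = -4890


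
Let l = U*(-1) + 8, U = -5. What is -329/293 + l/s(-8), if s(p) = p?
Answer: -6441/2344 ≈ -2.7479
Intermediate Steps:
l = 13 (l = -5*(-1) + 8 = 5 + 8 = 13)
-329/293 + l/s(-8) = -329/293 + 13/(-8) = -329*1/293 + 13*(-⅛) = -329/293 - 13/8 = -6441/2344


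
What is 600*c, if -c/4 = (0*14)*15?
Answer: 0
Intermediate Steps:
c = 0 (c = -4*0*14*15 = -0*15 = -4*0 = 0)
600*c = 600*0 = 0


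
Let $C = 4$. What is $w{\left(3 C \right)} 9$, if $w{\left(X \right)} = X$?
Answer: $108$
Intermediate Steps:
$w{\left(3 C \right)} 9 = 3 \cdot 4 \cdot 9 = 12 \cdot 9 = 108$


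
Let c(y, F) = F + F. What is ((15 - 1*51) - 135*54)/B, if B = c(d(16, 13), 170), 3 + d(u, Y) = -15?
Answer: -3663/170 ≈ -21.547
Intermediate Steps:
d(u, Y) = -18 (d(u, Y) = -3 - 15 = -18)
c(y, F) = 2*F
B = 340 (B = 2*170 = 340)
((15 - 1*51) - 135*54)/B = ((15 - 1*51) - 135*54)/340 = ((15 - 51) - 7290)*(1/340) = (-36 - 7290)*(1/340) = -7326*1/340 = -3663/170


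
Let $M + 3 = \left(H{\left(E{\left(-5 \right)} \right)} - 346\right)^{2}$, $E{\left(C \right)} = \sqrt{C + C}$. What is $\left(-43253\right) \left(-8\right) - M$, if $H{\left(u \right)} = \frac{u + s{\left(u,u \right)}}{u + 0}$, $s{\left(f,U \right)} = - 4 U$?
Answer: $224226$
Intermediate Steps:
$E{\left(C \right)} = \sqrt{2} \sqrt{C}$ ($E{\left(C \right)} = \sqrt{2 C} = \sqrt{2} \sqrt{C}$)
$H{\left(u \right)} = -3$ ($H{\left(u \right)} = \frac{u - 4 u}{u + 0} = \frac{\left(-3\right) u}{u} = -3$)
$M = 121798$ ($M = -3 + \left(-3 - 346\right)^{2} = -3 + \left(-349\right)^{2} = -3 + 121801 = 121798$)
$\left(-43253\right) \left(-8\right) - M = \left(-43253\right) \left(-8\right) - 121798 = 346024 - 121798 = 224226$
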